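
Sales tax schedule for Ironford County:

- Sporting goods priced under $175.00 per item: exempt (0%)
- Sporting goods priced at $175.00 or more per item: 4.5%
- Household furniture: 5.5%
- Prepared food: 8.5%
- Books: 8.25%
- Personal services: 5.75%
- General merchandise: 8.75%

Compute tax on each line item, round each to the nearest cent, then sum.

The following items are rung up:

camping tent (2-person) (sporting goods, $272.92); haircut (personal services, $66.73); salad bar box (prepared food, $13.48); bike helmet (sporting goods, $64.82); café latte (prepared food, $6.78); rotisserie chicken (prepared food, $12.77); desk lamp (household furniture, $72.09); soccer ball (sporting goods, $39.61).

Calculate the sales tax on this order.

$22.90

Camping tent (2-person) $272.92: sporting goods, $175.00 or more → 4.5% → $12.28
Haircut $66.73: personal services → 5.75% → $3.84
Salad bar box $13.48: prepared food → 8.5% → $1.15
Bike helmet $64.82: sporting goods, under $175.00 → 0% → $0.00
Café latte $6.78: prepared food → 8.5% → $0.58
Rotisserie chicken $12.77: prepared food → 8.5% → $1.09
Desk lamp $72.09: household furniture → 5.5% → $3.96
Soccer ball $39.61: sporting goods, under $175.00 → 0% → $0.00
Total tax = $12.28 + $3.84 + $1.15 + $0.58 + $1.09 + $3.96 = $22.90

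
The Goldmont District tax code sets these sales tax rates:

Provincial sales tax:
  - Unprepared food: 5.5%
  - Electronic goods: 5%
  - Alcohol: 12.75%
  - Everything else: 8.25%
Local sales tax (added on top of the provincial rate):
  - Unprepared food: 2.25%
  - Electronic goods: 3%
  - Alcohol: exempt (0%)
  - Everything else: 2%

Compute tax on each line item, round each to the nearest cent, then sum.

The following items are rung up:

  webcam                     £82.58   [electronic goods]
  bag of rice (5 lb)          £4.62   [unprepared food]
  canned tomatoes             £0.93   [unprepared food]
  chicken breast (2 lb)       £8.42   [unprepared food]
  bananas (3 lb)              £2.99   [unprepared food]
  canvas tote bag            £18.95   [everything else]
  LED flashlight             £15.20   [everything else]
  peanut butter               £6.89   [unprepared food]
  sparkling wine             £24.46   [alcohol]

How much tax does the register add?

£15.07

Webcam £82.58: electronic goods → 5% + 3% local = 8% → £6.61
Bag of rice (5 lb) £4.62: unprepared food → 5.5% + 2.25% local = 7.75% → £0.36
Canned tomatoes £0.93: unprepared food → 5.5% + 2.25% local = 7.75% → £0.07
Chicken breast (2 lb) £8.42: unprepared food → 5.5% + 2.25% local = 7.75% → £0.65
Bananas (3 lb) £2.99: unprepared food → 5.5% + 2.25% local = 7.75% → £0.23
Canvas tote bag £18.95: everything else → 8.25% + 2% local = 10.25% → £1.94
LED flashlight £15.20: everything else → 8.25% + 2% local = 10.25% → £1.56
Peanut butter £6.89: unprepared food → 5.5% + 2.25% local = 7.75% → £0.53
Sparkling wine £24.46: alcohol → 12.75% + 0% local = 12.75% → £3.12
Total tax = £6.61 + £0.36 + £0.07 + £0.65 + £0.23 + £1.94 + £1.56 + £0.53 + £3.12 = £15.07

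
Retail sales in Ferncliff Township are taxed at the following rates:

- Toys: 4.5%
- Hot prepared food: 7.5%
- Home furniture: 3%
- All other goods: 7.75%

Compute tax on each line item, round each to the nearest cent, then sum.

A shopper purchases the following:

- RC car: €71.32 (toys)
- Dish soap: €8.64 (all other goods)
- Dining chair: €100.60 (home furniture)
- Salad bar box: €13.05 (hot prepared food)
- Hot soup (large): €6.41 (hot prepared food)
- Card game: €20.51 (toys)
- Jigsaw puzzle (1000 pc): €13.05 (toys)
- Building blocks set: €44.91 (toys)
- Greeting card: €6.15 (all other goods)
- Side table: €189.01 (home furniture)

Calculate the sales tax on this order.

€18.04

RC car €71.32: toys → 4.5% → €3.21
Dish soap €8.64: all other goods → 7.75% → €0.67
Dining chair €100.60: home furniture → 3% → €3.02
Salad bar box €13.05: hot prepared food → 7.5% → €0.98
Hot soup (large) €6.41: hot prepared food → 7.5% → €0.48
Card game €20.51: toys → 4.5% → €0.92
Jigsaw puzzle (1000 pc) €13.05: toys → 4.5% → €0.59
Building blocks set €44.91: toys → 4.5% → €2.02
Greeting card €6.15: all other goods → 7.75% → €0.48
Side table €189.01: home furniture → 3% → €5.67
Total tax = €3.21 + €0.67 + €3.02 + €0.98 + €0.48 + €0.92 + €0.59 + €2.02 + €0.48 + €5.67 = €18.04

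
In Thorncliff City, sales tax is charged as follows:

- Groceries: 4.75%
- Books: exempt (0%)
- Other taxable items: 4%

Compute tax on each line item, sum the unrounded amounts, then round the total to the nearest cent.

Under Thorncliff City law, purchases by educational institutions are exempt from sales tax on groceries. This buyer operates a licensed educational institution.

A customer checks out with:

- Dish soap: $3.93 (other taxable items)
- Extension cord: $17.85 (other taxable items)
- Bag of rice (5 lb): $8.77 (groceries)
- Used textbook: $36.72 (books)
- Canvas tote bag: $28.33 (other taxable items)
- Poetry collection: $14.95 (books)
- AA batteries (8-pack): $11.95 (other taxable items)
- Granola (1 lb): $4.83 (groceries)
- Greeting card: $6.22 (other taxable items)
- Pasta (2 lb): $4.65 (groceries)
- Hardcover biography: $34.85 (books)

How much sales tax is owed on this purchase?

$2.73

Dish soap $3.93: other taxable items → 4% → $0.1572
Extension cord $17.85: other taxable items → 4% → $0.714
Bag of rice (5 lb) $8.77: groceries, buyer-exempt → 0% → $0.00
Used textbook $36.72: books → 0% → $0.00
Canvas tote bag $28.33: other taxable items → 4% → $1.1332
Poetry collection $14.95: books → 0% → $0.00
AA batteries (8-pack) $11.95: other taxable items → 4% → $0.478
Granola (1 lb) $4.83: groceries, buyer-exempt → 0% → $0.00
Greeting card $6.22: other taxable items → 4% → $0.2488
Pasta (2 lb) $4.65: groceries, buyer-exempt → 0% → $0.00
Hardcover biography $34.85: books → 0% → $0.00
Unrounded tax sum = $2.7312 → $2.73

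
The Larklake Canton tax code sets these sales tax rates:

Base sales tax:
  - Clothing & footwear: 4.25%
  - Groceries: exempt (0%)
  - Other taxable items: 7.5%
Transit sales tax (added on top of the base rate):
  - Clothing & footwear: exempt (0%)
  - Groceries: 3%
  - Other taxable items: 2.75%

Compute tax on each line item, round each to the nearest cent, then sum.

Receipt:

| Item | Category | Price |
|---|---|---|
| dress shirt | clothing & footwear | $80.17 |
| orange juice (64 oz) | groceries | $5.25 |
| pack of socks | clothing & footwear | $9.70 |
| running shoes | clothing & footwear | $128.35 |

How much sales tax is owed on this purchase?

Dress shirt $80.17: clothing & footwear → 4.25% + 0% transit = 4.25% → $3.41
Orange juice (64 oz) $5.25: groceries → 0% + 3% transit = 3% → $0.16
Pack of socks $9.70: clothing & footwear → 4.25% + 0% transit = 4.25% → $0.41
Running shoes $128.35: clothing & footwear → 4.25% + 0% transit = 4.25% → $5.45
Total tax = $3.41 + $0.16 + $0.41 + $5.45 = $9.43

$9.43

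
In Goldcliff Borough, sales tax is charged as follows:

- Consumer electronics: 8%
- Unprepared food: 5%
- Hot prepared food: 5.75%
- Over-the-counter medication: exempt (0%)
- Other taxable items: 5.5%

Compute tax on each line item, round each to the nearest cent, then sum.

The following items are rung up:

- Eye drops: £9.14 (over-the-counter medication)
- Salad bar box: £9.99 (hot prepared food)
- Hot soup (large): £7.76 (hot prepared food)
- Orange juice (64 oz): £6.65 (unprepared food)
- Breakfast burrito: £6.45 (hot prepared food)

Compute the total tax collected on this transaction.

£1.72

Eye drops £9.14: over-the-counter medication → 0% → £0.00
Salad bar box £9.99: hot prepared food → 5.75% → £0.57
Hot soup (large) £7.76: hot prepared food → 5.75% → £0.45
Orange juice (64 oz) £6.65: unprepared food → 5% → £0.33
Breakfast burrito £6.45: hot prepared food → 5.75% → £0.37
Total tax = £0.57 + £0.45 + £0.33 + £0.37 = £1.72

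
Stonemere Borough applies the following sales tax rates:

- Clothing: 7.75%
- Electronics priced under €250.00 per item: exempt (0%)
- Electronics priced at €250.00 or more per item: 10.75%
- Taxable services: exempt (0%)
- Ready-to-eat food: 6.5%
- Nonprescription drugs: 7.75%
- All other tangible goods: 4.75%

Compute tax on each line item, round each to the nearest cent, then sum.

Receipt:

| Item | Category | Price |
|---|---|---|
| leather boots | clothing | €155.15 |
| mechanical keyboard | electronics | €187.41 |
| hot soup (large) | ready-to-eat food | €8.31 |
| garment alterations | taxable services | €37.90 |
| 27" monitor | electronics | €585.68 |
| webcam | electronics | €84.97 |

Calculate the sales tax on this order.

€75.52

Leather boots €155.15: clothing → 7.75% → €12.02
Mechanical keyboard €187.41: electronics, under €250.00 → 0% → €0.00
Hot soup (large) €8.31: ready-to-eat food → 6.5% → €0.54
Garment alterations €37.90: taxable services → 0% → €0.00
27" monitor €585.68: electronics, €250.00 or more → 10.75% → €62.96
Webcam €84.97: electronics, under €250.00 → 0% → €0.00
Total tax = €12.02 + €0.54 + €62.96 = €75.52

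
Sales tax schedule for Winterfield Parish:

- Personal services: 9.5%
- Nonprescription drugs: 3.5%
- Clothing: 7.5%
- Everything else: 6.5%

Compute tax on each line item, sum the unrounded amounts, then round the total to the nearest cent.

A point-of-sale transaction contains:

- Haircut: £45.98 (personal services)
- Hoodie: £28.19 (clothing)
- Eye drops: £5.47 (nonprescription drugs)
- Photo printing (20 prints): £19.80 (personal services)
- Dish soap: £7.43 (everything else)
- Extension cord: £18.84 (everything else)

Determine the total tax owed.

Haircut £45.98: personal services → 9.5% → £4.3681
Hoodie £28.19: clothing → 7.5% → £2.11425
Eye drops £5.47: nonprescription drugs → 3.5% → £0.19145
Photo printing (20 prints) £19.80: personal services → 9.5% → £1.881
Dish soap £7.43: everything else → 6.5% → £0.48295
Extension cord £18.84: everything else → 6.5% → £1.2246
Unrounded tax sum = £10.26235 → £10.26

£10.26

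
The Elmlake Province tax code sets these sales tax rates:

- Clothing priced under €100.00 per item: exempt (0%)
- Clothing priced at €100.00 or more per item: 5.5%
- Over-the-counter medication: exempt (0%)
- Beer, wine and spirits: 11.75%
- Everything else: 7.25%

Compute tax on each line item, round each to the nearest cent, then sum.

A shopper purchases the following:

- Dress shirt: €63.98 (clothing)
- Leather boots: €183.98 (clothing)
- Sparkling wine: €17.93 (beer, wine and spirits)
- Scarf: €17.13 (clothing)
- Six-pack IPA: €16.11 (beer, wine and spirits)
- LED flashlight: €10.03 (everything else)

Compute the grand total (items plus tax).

Dress shirt €63.98: clothing, under €100.00 → 0% → €0.00
Leather boots €183.98: clothing, €100.00 or more → 5.5% → €10.12
Sparkling wine €17.93: beer, wine and spirits → 11.75% → €2.11
Scarf €17.13: clothing, under €100.00 → 0% → €0.00
Six-pack IPA €16.11: beer, wine and spirits → 11.75% → €1.89
LED flashlight €10.03: everything else → 7.25% → €0.73
Subtotal = €309.16; tax = €14.85; total due = €324.01

€324.01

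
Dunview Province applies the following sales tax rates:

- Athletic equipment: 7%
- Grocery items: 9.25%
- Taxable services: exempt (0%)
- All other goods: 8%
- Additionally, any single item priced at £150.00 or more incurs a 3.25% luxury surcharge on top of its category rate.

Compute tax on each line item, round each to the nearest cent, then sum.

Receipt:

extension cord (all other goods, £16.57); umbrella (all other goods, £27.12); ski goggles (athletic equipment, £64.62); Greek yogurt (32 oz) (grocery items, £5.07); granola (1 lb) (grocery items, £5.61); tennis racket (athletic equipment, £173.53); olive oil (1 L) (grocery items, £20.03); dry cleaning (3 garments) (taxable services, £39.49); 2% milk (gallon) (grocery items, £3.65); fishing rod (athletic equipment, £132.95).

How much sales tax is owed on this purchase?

£38.30

Extension cord £16.57: all other goods → 8% → £1.33
Umbrella £27.12: all other goods → 8% → £2.17
Ski goggles £64.62: athletic equipment → 7% → £4.52
Greek yogurt (32 oz) £5.07: grocery items → 9.25% → £0.47
Granola (1 lb) £5.61: grocery items → 9.25% → £0.52
Tennis racket £173.53: athletic equipment → 7% + 3.25% surcharge = 10.25% → £17.79
Olive oil (1 L) £20.03: grocery items → 9.25% → £1.85
Dry cleaning (3 garments) £39.49: taxable services → 0% → £0.00
2% milk (gallon) £3.65: grocery items → 9.25% → £0.34
Fishing rod £132.95: athletic equipment → 7% → £9.31
Total tax = £1.33 + £2.17 + £4.52 + £0.47 + £0.52 + £17.79 + £1.85 + £0.34 + £9.31 = £38.30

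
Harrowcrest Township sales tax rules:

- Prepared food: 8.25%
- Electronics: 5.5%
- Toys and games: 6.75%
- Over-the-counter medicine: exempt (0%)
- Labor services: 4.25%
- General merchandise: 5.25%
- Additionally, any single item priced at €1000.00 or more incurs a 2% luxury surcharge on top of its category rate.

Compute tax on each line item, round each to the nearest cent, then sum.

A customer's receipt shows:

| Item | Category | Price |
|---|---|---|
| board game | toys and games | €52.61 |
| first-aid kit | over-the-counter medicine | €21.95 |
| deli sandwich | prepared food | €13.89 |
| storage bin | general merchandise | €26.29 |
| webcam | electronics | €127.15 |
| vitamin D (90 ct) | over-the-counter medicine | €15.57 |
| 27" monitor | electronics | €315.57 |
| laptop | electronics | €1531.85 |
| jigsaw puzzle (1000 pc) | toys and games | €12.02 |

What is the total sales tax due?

Board game €52.61: toys and games → 6.75% → €3.55
First-aid kit €21.95: over-the-counter medicine → 0% → €0.00
Deli sandwich €13.89: prepared food → 8.25% → €1.15
Storage bin €26.29: general merchandise → 5.25% → €1.38
Webcam €127.15: electronics → 5.5% → €6.99
Vitamin D (90 ct) €15.57: over-the-counter medicine → 0% → €0.00
27" monitor €315.57: electronics → 5.5% → €17.36
Laptop €1531.85: electronics → 5.5% + 2% surcharge = 7.5% → €114.89
Jigsaw puzzle (1000 pc) €12.02: toys and games → 6.75% → €0.81
Total tax = €3.55 + €1.15 + €1.38 + €6.99 + €17.36 + €114.89 + €0.81 = €146.13

€146.13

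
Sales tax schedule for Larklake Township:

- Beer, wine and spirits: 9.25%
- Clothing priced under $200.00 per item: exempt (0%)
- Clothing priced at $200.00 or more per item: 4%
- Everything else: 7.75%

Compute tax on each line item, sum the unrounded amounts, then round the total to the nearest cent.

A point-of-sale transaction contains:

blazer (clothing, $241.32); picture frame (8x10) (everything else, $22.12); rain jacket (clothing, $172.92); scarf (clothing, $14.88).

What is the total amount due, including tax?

$462.61

Blazer $241.32: clothing, $200.00 or more → 4% → $9.6528
Picture frame (8x10) $22.12: everything else → 7.75% → $1.7143
Rain jacket $172.92: clothing, under $200.00 → 0% → $0.00
Scarf $14.88: clothing, under $200.00 → 0% → $0.00
Subtotal = $451.24; unrounded tax = $11.3671 → $11.37; total due = $462.61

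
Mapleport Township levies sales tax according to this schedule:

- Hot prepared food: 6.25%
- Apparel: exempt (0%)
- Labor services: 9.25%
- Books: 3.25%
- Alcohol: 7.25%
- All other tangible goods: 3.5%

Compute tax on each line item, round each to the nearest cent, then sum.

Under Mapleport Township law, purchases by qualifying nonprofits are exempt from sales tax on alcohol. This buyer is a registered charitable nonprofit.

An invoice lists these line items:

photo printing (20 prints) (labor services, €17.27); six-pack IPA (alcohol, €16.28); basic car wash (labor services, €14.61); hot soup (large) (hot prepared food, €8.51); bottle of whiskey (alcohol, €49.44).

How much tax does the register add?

Photo printing (20 prints) €17.27: labor services → 9.25% → €1.60
Six-pack IPA €16.28: alcohol, buyer-exempt → 0% → €0.00
Basic car wash €14.61: labor services → 9.25% → €1.35
Hot soup (large) €8.51: hot prepared food → 6.25% → €0.53
Bottle of whiskey €49.44: alcohol, buyer-exempt → 0% → €0.00
Total tax = €1.60 + €1.35 + €0.53 = €3.48

€3.48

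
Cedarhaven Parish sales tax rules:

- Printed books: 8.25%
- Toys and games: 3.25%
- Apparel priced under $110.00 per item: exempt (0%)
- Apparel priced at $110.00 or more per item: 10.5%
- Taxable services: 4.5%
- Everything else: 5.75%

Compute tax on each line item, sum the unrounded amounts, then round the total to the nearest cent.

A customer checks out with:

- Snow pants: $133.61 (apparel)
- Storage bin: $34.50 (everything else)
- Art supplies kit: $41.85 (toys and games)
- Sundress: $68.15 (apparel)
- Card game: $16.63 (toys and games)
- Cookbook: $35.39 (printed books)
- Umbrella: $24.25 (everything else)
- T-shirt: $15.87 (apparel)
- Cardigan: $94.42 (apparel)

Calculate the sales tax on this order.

$22.23

Snow pants $133.61: apparel, $110.00 or more → 10.5% → $14.02905
Storage bin $34.50: everything else → 5.75% → $1.98375
Art supplies kit $41.85: toys and games → 3.25% → $1.360125
Sundress $68.15: apparel, under $110.00 → 0% → $0.00
Card game $16.63: toys and games → 3.25% → $0.540475
Cookbook $35.39: printed books → 8.25% → $2.919675
Umbrella $24.25: everything else → 5.75% → $1.394375
T-shirt $15.87: apparel, under $110.00 → 0% → $0.00
Cardigan $94.42: apparel, under $110.00 → 0% → $0.00
Unrounded tax sum = $22.22745 → $22.23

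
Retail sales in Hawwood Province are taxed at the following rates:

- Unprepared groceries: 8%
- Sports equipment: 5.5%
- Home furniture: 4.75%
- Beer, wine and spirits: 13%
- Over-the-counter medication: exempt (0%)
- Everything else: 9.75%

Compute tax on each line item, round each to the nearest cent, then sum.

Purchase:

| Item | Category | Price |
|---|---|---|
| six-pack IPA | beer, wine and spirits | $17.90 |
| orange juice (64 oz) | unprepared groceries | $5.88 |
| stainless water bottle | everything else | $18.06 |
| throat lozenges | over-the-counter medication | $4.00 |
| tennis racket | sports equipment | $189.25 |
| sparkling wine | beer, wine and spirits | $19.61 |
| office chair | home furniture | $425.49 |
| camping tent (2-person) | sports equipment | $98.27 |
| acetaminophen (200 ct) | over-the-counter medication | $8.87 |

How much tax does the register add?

Six-pack IPA $17.90: beer, wine and spirits → 13% → $2.33
Orange juice (64 oz) $5.88: unprepared groceries → 8% → $0.47
Stainless water bottle $18.06: everything else → 9.75% → $1.76
Throat lozenges $4.00: over-the-counter medication → 0% → $0.00
Tennis racket $189.25: sports equipment → 5.5% → $10.41
Sparkling wine $19.61: beer, wine and spirits → 13% → $2.55
Office chair $425.49: home furniture → 4.75% → $20.21
Camping tent (2-person) $98.27: sports equipment → 5.5% → $5.40
Acetaminophen (200 ct) $8.87: over-the-counter medication → 0% → $0.00
Total tax = $2.33 + $0.47 + $1.76 + $10.41 + $2.55 + $20.21 + $5.40 = $43.13

$43.13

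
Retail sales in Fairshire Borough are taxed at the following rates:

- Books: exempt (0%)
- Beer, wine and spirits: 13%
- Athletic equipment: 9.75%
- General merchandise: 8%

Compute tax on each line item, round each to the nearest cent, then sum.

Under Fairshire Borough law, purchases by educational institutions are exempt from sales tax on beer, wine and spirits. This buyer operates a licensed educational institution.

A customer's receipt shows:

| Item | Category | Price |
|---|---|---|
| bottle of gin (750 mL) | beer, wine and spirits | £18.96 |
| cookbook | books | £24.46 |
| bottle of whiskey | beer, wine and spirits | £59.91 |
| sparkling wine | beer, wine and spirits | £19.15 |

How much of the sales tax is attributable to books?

Cookbook £24.46: books → 0% → £0.00
Tax on books = £0.00

£0.00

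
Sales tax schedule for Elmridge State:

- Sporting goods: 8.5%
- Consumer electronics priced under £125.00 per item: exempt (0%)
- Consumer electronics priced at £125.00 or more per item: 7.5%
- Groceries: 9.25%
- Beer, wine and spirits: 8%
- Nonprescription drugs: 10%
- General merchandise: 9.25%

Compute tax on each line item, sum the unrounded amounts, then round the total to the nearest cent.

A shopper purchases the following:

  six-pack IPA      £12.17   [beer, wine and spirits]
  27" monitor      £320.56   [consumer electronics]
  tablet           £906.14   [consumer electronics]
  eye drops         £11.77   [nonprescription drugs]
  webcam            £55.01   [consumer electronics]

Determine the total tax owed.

£94.15

Six-pack IPA £12.17: beer, wine and spirits → 8% → £0.9736
27" monitor £320.56: consumer electronics, £125.00 or more → 7.5% → £24.042
Tablet £906.14: consumer electronics, £125.00 or more → 7.5% → £67.9605
Eye drops £11.77: nonprescription drugs → 10% → £1.177
Webcam £55.01: consumer electronics, under £125.00 → 0% → £0.00
Unrounded tax sum = £94.1531 → £94.15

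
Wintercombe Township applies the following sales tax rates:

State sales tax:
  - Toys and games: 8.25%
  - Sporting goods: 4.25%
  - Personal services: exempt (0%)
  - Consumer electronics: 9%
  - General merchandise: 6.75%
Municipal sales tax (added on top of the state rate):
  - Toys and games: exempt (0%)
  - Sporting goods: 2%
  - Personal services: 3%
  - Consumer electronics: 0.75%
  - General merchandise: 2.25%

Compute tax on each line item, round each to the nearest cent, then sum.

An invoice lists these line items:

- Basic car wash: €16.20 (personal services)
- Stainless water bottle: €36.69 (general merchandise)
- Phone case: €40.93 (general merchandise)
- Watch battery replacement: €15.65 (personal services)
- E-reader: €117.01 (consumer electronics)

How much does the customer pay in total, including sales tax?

€245.83

Basic car wash €16.20: personal services → 0% + 3% municipal = 3% → €0.49
Stainless water bottle €36.69: general merchandise → 6.75% + 2.25% municipal = 9% → €3.30
Phone case €40.93: general merchandise → 6.75% + 2.25% municipal = 9% → €3.68
Watch battery replacement €15.65: personal services → 0% + 3% municipal = 3% → €0.47
E-reader €117.01: consumer electronics → 9% + 0.75% municipal = 9.75% → €11.41
Subtotal = €226.48; tax = €19.35; total due = €245.83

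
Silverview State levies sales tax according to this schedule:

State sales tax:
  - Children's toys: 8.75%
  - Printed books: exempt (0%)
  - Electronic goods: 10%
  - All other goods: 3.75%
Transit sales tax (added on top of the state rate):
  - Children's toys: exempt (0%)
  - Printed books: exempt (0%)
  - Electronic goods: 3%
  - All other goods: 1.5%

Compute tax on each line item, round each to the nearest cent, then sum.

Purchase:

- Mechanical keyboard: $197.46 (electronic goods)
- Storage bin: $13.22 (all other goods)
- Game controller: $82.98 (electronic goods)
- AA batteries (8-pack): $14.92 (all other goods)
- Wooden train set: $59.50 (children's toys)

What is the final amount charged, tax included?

$411.22

Mechanical keyboard $197.46: electronic goods → 10% + 3% transit = 13% → $25.67
Storage bin $13.22: all other goods → 3.75% + 1.5% transit = 5.25% → $0.69
Game controller $82.98: electronic goods → 10% + 3% transit = 13% → $10.79
AA batteries (8-pack) $14.92: all other goods → 3.75% + 1.5% transit = 5.25% → $0.78
Wooden train set $59.50: children's toys → 8.75% + 0% transit = 8.75% → $5.21
Subtotal = $368.08; tax = $43.14; total due = $411.22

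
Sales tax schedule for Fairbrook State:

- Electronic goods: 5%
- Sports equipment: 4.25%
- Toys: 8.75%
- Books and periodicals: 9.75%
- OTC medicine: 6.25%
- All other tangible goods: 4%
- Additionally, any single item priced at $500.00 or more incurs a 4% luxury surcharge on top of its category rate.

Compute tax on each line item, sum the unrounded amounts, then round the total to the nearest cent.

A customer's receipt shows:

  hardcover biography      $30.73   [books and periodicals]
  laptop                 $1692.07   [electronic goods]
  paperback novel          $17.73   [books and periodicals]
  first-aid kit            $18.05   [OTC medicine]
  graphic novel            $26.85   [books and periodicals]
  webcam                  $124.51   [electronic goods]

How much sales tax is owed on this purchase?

$166.98

Hardcover biography $30.73: books and periodicals → 9.75% → $2.996175
Laptop $1692.07: electronic goods → 5% + 4% surcharge = 9% → $152.2863
Paperback novel $17.73: books and periodicals → 9.75% → $1.728675
First-aid kit $18.05: OTC medicine → 6.25% → $1.128125
Graphic novel $26.85: books and periodicals → 9.75% → $2.617875
Webcam $124.51: electronic goods → 5% → $6.2255
Unrounded tax sum = $166.98265 → $166.98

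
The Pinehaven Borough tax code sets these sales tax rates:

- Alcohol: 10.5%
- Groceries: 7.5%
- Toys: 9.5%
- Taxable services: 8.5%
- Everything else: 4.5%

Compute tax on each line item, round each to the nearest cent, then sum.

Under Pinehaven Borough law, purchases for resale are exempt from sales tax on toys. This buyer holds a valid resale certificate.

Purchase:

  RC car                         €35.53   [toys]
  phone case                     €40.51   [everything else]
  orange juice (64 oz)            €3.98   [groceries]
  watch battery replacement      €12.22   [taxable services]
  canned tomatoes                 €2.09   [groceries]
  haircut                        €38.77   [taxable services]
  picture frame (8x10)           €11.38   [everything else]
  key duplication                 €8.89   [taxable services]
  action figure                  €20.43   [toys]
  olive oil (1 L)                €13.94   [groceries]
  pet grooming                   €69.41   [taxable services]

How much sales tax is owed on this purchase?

€14.84

RC car €35.53: toys, buyer-exempt → 0% → €0.00
Phone case €40.51: everything else → 4.5% → €1.82
Orange juice (64 oz) €3.98: groceries → 7.5% → €0.30
Watch battery replacement €12.22: taxable services → 8.5% → €1.04
Canned tomatoes €2.09: groceries → 7.5% → €0.16
Haircut €38.77: taxable services → 8.5% → €3.30
Picture frame (8x10) €11.38: everything else → 4.5% → €0.51
Key duplication €8.89: taxable services → 8.5% → €0.76
Action figure €20.43: toys, buyer-exempt → 0% → €0.00
Olive oil (1 L) €13.94: groceries → 7.5% → €1.05
Pet grooming €69.41: taxable services → 8.5% → €5.90
Total tax = €1.82 + €0.30 + €1.04 + €0.16 + €3.30 + €0.51 + €0.76 + €1.05 + €5.90 = €14.84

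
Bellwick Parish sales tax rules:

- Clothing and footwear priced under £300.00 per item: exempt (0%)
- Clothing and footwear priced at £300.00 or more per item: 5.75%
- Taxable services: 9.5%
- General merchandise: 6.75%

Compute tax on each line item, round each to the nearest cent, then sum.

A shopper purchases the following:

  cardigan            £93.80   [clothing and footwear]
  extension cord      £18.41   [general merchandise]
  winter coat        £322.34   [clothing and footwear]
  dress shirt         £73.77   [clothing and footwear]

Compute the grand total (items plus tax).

£528.09

Cardigan £93.80: clothing and footwear, under £300.00 → 0% → £0.00
Extension cord £18.41: general merchandise → 6.75% → £1.24
Winter coat £322.34: clothing and footwear, £300.00 or more → 5.75% → £18.53
Dress shirt £73.77: clothing and footwear, under £300.00 → 0% → £0.00
Subtotal = £508.32; tax = £19.77; total due = £528.09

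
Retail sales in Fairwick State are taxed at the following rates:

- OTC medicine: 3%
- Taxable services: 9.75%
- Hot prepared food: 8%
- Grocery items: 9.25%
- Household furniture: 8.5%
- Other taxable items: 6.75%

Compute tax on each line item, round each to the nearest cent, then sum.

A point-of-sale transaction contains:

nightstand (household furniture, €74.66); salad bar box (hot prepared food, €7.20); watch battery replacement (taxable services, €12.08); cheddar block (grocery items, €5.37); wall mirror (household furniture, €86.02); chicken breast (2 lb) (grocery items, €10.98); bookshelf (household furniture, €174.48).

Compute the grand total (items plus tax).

€402.56

Nightstand €74.66: household furniture → 8.5% → €6.35
Salad bar box €7.20: hot prepared food → 8% → €0.58
Watch battery replacement €12.08: taxable services → 9.75% → €1.18
Cheddar block €5.37: grocery items → 9.25% → €0.50
Wall mirror €86.02: household furniture → 8.5% → €7.31
Chicken breast (2 lb) €10.98: grocery items → 9.25% → €1.02
Bookshelf €174.48: household furniture → 8.5% → €14.83
Subtotal = €370.79; tax = €31.77; total due = €402.56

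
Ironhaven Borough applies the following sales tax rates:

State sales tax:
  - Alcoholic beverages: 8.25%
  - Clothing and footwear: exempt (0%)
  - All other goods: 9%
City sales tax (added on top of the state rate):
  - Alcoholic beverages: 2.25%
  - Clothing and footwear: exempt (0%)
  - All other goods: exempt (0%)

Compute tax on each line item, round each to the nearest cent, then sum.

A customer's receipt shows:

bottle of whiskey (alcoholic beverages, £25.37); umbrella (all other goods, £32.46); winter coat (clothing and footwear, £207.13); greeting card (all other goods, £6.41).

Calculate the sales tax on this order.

Bottle of whiskey £25.37: alcoholic beverages → 8.25% + 2.25% city = 10.5% → £2.66
Umbrella £32.46: all other goods → 9% + 0% city = 9% → £2.92
Winter coat £207.13: clothing and footwear → 0% + 0% city = 0% → £0.00
Greeting card £6.41: all other goods → 9% + 0% city = 9% → £0.58
Total tax = £2.66 + £2.92 + £0.58 = £6.16

£6.16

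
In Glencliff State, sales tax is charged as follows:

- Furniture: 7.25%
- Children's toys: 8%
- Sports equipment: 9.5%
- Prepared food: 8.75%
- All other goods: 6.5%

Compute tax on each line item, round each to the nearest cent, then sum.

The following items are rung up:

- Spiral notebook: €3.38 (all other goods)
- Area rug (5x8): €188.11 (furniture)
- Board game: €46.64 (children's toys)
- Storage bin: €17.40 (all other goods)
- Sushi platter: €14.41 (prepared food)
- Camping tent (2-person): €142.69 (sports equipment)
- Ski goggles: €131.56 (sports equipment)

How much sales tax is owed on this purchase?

Spiral notebook €3.38: all other goods → 6.5% → €0.22
Area rug (5x8) €188.11: furniture → 7.25% → €13.64
Board game €46.64: children's toys → 8% → €3.73
Storage bin €17.40: all other goods → 6.5% → €1.13
Sushi platter €14.41: prepared food → 8.75% → €1.26
Camping tent (2-person) €142.69: sports equipment → 9.5% → €13.56
Ski goggles €131.56: sports equipment → 9.5% → €12.50
Total tax = €0.22 + €13.64 + €3.73 + €1.13 + €1.26 + €13.56 + €12.50 = €46.04

€46.04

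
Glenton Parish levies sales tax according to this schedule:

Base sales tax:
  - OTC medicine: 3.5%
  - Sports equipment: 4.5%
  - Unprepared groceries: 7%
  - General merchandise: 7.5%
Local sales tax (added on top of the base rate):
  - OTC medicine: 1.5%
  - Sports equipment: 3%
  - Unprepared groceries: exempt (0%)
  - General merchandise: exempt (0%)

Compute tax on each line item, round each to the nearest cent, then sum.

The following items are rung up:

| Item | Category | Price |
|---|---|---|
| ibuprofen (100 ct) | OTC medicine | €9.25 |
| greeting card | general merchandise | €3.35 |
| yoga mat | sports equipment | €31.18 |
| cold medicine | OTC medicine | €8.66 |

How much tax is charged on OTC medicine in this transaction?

Ibuprofen (100 ct) €9.25: OTC medicine → 3.5% + 1.5% local = 5% → €0.46
Cold medicine €8.66: OTC medicine → 3.5% + 1.5% local = 5% → €0.43
Tax on OTC medicine = €0.46 + €0.43 = €0.89

€0.89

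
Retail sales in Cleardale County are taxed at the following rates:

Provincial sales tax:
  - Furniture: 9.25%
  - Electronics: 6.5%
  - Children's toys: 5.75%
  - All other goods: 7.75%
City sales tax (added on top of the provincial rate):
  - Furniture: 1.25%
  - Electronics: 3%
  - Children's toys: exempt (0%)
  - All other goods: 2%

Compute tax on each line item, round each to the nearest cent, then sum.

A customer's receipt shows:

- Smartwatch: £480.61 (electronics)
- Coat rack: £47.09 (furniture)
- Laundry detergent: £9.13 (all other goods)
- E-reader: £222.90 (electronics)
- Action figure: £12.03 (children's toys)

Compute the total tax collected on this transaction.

Smartwatch £480.61: electronics → 6.5% + 3% city = 9.5% → £45.66
Coat rack £47.09: furniture → 9.25% + 1.25% city = 10.5% → £4.94
Laundry detergent £9.13: all other goods → 7.75% + 2% city = 9.75% → £0.89
E-reader £222.90: electronics → 6.5% + 3% city = 9.5% → £21.18
Action figure £12.03: children's toys → 5.75% + 0% city = 5.75% → £0.69
Total tax = £45.66 + £4.94 + £0.89 + £21.18 + £0.69 = £73.36

£73.36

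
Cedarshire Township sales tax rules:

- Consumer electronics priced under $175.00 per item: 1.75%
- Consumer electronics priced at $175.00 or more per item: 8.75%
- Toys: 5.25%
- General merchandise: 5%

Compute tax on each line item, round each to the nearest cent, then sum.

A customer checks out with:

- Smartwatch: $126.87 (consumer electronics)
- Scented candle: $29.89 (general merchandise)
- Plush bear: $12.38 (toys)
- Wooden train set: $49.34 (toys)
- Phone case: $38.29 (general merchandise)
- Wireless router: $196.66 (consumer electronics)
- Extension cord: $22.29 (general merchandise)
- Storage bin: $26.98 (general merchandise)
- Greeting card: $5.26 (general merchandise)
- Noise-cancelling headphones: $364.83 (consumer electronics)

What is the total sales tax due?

$60.71

Smartwatch $126.87: consumer electronics, under $175.00 → 1.75% → $2.22
Scented candle $29.89: general merchandise → 5% → $1.49
Plush bear $12.38: toys → 5.25% → $0.65
Wooden train set $49.34: toys → 5.25% → $2.59
Phone case $38.29: general merchandise → 5% → $1.91
Wireless router $196.66: consumer electronics, $175.00 or more → 8.75% → $17.21
Extension cord $22.29: general merchandise → 5% → $1.11
Storage bin $26.98: general merchandise → 5% → $1.35
Greeting card $5.26: general merchandise → 5% → $0.26
Noise-cancelling headphones $364.83: consumer electronics, $175.00 or more → 8.75% → $31.92
Total tax = $2.22 + $1.49 + $0.65 + $2.59 + $1.91 + $17.21 + $1.11 + $1.35 + $0.26 + $31.92 = $60.71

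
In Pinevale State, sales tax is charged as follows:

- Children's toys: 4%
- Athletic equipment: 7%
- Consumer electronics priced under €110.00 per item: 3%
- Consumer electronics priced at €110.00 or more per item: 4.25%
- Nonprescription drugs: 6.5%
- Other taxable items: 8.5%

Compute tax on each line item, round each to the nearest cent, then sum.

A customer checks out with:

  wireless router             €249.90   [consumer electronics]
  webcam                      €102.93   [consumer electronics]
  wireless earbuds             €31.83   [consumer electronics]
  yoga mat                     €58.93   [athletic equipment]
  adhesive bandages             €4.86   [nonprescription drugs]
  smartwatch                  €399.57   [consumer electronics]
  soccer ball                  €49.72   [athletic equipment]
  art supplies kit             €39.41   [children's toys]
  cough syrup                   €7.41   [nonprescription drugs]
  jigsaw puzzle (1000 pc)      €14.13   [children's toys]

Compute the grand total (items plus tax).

€1000.89

Wireless router €249.90: consumer electronics, €110.00 or more → 4.25% → €10.62
Webcam €102.93: consumer electronics, under €110.00 → 3% → €3.09
Wireless earbuds €31.83: consumer electronics, under €110.00 → 3% → €0.95
Yoga mat €58.93: athletic equipment → 7% → €4.13
Adhesive bandages €4.86: nonprescription drugs → 6.5% → €0.32
Smartwatch €399.57: consumer electronics, €110.00 or more → 4.25% → €16.98
Soccer ball €49.72: athletic equipment → 7% → €3.48
Art supplies kit €39.41: children's toys → 4% → €1.58
Cough syrup €7.41: nonprescription drugs → 6.5% → €0.48
Jigsaw puzzle (1000 pc) €14.13: children's toys → 4% → €0.57
Subtotal = €958.69; tax = €42.20; total due = €1000.89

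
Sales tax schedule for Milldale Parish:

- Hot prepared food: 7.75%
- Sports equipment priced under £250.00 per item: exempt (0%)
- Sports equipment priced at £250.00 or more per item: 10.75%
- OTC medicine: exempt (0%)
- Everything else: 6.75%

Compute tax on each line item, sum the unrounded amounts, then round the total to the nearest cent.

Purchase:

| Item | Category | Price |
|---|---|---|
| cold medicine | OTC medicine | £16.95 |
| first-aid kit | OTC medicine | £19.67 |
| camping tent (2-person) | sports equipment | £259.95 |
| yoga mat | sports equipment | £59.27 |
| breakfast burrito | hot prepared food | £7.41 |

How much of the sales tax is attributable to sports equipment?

Camping tent (2-person) £259.95: sports equipment, £250.00 or more → 10.75% → £27.944625
Yoga mat £59.27: sports equipment, under £250.00 → 0% → £0.00
Tax on sports equipment: unrounded sum = £27.944625 → £27.94

£27.94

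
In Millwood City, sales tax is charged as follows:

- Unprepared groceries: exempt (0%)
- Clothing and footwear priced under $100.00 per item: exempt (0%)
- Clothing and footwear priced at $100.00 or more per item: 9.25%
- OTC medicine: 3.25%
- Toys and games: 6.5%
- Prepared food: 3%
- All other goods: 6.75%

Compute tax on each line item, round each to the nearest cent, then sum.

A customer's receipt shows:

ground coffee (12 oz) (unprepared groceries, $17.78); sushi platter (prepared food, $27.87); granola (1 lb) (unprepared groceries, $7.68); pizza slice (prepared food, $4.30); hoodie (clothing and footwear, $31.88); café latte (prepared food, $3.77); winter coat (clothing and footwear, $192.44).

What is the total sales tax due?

Ground coffee (12 oz) $17.78: unprepared groceries → 0% → $0.00
Sushi platter $27.87: prepared food → 3% → $0.84
Granola (1 lb) $7.68: unprepared groceries → 0% → $0.00
Pizza slice $4.30: prepared food → 3% → $0.13
Hoodie $31.88: clothing and footwear, under $100.00 → 0% → $0.00
Café latte $3.77: prepared food → 3% → $0.11
Winter coat $192.44: clothing and footwear, $100.00 or more → 9.25% → $17.80
Total tax = $0.84 + $0.13 + $0.11 + $17.80 = $18.88

$18.88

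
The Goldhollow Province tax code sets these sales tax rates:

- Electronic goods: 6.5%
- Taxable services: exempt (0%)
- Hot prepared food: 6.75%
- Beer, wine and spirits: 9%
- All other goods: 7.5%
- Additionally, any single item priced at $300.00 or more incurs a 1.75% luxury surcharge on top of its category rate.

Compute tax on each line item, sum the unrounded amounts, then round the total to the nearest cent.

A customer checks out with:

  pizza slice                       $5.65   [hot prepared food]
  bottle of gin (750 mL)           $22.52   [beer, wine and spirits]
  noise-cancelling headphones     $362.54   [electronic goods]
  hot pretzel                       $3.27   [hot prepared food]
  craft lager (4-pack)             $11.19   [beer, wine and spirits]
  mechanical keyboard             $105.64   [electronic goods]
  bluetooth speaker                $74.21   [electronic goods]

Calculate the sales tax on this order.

$45.24

Pizza slice $5.65: hot prepared food → 6.75% → $0.381375
Bottle of gin (750 mL) $22.52: beer, wine and spirits → 9% → $2.0268
Noise-cancelling headphones $362.54: electronic goods → 6.5% + 1.75% surcharge = 8.25% → $29.90955
Hot pretzel $3.27: hot prepared food → 6.75% → $0.220725
Craft lager (4-pack) $11.19: beer, wine and spirits → 9% → $1.0071
Mechanical keyboard $105.64: electronic goods → 6.5% → $6.8666
Bluetooth speaker $74.21: electronic goods → 6.5% → $4.82365
Unrounded tax sum = $45.2358 → $45.24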